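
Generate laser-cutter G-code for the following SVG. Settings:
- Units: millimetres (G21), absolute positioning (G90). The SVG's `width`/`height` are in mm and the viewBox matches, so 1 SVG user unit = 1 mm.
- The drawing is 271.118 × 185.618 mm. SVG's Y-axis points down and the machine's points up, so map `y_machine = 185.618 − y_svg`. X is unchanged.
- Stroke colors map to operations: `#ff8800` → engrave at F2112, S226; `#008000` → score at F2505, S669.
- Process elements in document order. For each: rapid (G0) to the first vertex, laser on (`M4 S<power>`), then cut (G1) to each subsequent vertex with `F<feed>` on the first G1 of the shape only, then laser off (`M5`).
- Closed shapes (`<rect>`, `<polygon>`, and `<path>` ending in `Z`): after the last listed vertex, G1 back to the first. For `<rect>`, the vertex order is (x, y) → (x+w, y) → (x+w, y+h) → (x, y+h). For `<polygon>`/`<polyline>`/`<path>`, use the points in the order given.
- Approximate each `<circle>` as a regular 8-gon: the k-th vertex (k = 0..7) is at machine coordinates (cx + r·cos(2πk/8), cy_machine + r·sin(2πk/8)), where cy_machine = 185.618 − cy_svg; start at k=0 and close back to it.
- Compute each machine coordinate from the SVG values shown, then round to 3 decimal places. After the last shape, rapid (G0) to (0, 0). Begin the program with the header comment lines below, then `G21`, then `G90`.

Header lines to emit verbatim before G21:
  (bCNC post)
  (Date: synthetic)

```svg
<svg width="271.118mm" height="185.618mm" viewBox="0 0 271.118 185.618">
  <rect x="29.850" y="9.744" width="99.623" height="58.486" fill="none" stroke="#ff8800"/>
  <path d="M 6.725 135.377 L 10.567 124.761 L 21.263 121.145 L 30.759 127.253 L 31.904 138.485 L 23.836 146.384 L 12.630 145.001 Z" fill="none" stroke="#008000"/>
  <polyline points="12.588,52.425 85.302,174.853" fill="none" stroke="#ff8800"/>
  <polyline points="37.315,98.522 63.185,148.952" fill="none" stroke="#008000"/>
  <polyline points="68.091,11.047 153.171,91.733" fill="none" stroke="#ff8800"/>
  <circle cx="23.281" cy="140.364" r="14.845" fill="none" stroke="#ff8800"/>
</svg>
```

(bCNC post)
(Date: synthetic)
G21
G90
G0 X29.850 Y175.874
M4 S226
G1 X129.473 Y175.874 F2112
G1 X129.473 Y117.388
G1 X29.850 Y117.388
G1 X29.850 Y175.874
M5
G0 X6.725 Y50.241
M4 S669
G1 X10.567 Y60.857 F2505
G1 X21.263 Y64.473
G1 X30.759 Y58.365
G1 X31.904 Y47.133
G1 X23.836 Y39.234
G1 X12.630 Y40.617
G1 X6.725 Y50.241
M5
G0 X12.588 Y133.193
M4 S226
G1 X85.302 Y10.765 F2112
M5
G0 X37.315 Y87.096
M4 S669
G1 X63.185 Y36.666 F2505
M5
G0 X68.091 Y174.571
M4 S226
G1 X153.171 Y93.885 F2112
M5
G0 X38.126 Y45.254
M4 S226
G1 X33.778 Y55.751 F2112
G1 X23.281 Y60.099
G1 X12.784 Y55.751
G1 X8.436 Y45.254
G1 X12.784 Y34.757
G1 X23.281 Y30.409
G1 X33.778 Y34.757
G1 X38.126 Y45.254
M5
G0 X0.000 Y0.000

Since the viewBox matches the mm dimensions, user units are millimetres directly. The only transform is the Y-flip y_m = 185.618 − y_svg.

Shape 1 is a rectangle drawn with `<rect>`. Its stroke #ff8800 means engrave at S226, F2112. After flipping Y the toolpath is (29.850,175.874) → (129.473,175.874) → (129.473,117.388) → (29.850,117.388) → (29.850,175.874), returning to the start.

Shape 2 is a regular polygon drawn with `<path>`. Its stroke #008000 means score at S669, F2505. After flipping Y the toolpath is (6.725,50.241) → (10.567,60.857) → (21.263,64.473) → (30.759,58.365) → (31.904,47.133) → (23.836,39.234) → (12.630,40.617) → (6.725,50.241), returning to the start.

Shape 3 is a line segment drawn with `<polyline>`. Its stroke #ff8800 means engrave at S226, F2112. After flipping Y the toolpath is (12.588,133.193) → (85.302,10.765).

Shape 4 is a line segment drawn with `<polyline>`. Its stroke #008000 means score at S669, F2505. After flipping Y the toolpath is (37.315,87.096) → (63.185,36.666).

Shape 5 is a line segment drawn with `<polyline>`. Its stroke #ff8800 means engrave at S226, F2112. After flipping Y the toolpath is (68.091,174.571) → (153.171,93.885).

Shape 6 is a circle drawn with `<circle>`. Its stroke #ff8800 means engrave at S226, F2112. After flipping Y the toolpath is (38.126,45.254) → (33.778,55.751) → (23.281,60.099) → (12.784,55.751) → (8.436,45.254) → (12.784,34.757) → (23.281,30.409) → (33.778,34.757) → (38.126,45.254), returning to the start.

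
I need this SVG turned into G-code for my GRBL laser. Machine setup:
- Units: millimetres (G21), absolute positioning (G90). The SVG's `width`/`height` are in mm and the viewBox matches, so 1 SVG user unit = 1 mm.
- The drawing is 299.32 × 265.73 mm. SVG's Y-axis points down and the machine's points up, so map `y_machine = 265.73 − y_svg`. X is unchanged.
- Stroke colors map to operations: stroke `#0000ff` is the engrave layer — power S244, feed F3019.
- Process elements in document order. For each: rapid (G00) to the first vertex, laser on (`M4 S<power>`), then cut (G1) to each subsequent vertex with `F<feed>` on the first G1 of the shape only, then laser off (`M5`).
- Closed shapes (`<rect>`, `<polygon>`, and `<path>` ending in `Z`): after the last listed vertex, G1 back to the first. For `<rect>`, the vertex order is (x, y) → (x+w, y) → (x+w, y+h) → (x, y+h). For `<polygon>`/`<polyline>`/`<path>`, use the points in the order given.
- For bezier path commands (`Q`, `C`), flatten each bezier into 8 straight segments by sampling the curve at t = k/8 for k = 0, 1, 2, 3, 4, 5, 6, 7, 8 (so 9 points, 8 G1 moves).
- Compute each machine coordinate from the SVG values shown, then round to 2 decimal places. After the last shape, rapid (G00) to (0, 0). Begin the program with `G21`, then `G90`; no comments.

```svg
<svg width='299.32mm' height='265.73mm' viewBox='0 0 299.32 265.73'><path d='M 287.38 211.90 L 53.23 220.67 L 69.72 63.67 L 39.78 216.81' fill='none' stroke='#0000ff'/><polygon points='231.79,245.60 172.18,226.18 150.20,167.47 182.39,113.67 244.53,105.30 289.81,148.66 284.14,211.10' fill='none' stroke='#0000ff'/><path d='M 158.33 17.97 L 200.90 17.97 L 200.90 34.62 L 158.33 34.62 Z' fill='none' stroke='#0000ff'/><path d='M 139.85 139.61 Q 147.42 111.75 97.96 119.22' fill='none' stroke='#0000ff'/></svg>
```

G21
G90
G00 X287.38 Y53.83
M4 S244
G1 X53.23 Y45.06 F3019
G1 X69.72 Y202.06
G1 X39.78 Y48.92
M5
G00 X231.79 Y20.13
M4 S244
G1 X172.18 Y39.55 F3019
G1 X150.20 Y98.26
G1 X182.39 Y152.06
G1 X244.53 Y160.43
G1 X289.81 Y117.07
G1 X284.14 Y54.63
G1 X231.79 Y20.13
M5
G00 X158.33 Y247.76
M4 S244
G1 X200.90 Y247.76 F3019
G1 X200.90 Y231.11
G1 X158.33 Y231.11
G1 X158.33 Y247.76
M5
G00 X139.85 Y126.12
M4 S244
G1 X140.85 Y132.53 F3019
G1 X140.07 Y137.84
G1 X137.51 Y142.05
G1 X133.16 Y145.15
G1 X127.04 Y147.14
G1 X119.13 Y148.04
G1 X109.43 Y147.83
G1 X97.96 Y146.51
M5
G00 X0.00 Y0.00

Since the viewBox matches the mm dimensions, user units are millimetres directly. The only transform is the Y-flip y_m = 265.73 − y_svg.

Shape 1 is a open polyline drawn with `<path>`. Its stroke #0000ff means engrave at S244, F3019. After flipping Y the toolpath is (287.38,53.83) → (53.23,45.06) → (69.72,202.06) → (39.78,48.92).

Shape 2 is a regular polygon drawn with `<polygon>`. Its stroke #0000ff means engrave at S244, F3019. After flipping Y the toolpath is (231.79,20.13) → (172.18,39.55) → (150.20,98.26) → (182.39,152.06) → (244.53,160.43) → (289.81,117.07) → (284.14,54.63) → (231.79,20.13), returning to the start.

Shape 3 is a rectangle drawn with `<path>`. Its stroke #0000ff means engrave at S244, F3019. After flipping Y the toolpath is (158.33,247.76) → (200.90,247.76) → (200.90,231.11) → (158.33,231.11) → (158.33,247.76), returning to the start.

Shape 4 is a quadratic bezier drawn with `<path>`. Its stroke #0000ff means engrave at S244, F3019. After flipping Y the toolpath is (139.85,126.12) → (140.85,132.53) → (140.07,137.84) → (137.51,142.05) → (133.16,145.15) → (127.04,147.14) → (119.13,148.04) → (109.43,147.83) → (97.96,146.51).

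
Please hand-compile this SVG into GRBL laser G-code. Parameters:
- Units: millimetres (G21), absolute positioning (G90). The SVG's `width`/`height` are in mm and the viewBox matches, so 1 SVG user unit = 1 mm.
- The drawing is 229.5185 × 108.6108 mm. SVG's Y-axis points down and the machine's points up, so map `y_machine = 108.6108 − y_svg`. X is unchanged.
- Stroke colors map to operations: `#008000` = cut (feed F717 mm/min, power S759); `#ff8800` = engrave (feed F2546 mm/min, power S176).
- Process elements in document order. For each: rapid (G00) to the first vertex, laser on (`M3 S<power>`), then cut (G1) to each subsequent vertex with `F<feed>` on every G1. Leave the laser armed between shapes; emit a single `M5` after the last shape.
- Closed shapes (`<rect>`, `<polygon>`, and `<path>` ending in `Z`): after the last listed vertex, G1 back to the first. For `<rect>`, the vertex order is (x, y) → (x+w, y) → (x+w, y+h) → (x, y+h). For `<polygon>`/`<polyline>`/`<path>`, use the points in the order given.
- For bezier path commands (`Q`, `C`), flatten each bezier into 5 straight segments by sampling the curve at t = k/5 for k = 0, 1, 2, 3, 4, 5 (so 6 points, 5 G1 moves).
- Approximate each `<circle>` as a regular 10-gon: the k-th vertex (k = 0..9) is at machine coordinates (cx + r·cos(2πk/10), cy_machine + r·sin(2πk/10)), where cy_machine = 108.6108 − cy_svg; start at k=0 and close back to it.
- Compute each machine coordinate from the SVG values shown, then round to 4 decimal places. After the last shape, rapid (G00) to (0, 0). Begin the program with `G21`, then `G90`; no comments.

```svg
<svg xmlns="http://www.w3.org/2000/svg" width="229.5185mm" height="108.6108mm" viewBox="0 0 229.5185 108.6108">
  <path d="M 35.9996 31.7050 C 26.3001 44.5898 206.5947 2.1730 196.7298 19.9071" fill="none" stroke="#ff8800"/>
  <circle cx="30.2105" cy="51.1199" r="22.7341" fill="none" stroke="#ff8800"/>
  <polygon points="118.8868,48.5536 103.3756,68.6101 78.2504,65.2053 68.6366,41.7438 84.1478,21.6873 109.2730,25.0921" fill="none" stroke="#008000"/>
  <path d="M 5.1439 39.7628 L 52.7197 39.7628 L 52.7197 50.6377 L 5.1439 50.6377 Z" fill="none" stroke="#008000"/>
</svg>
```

viewBox `0 0 229.5185 108.6108` with mm width/height → 1 unit = 1 mm. Flip: y_m = 108.6108 − y_svg.

**Shape 1** — `<path>` cubic bezier, stroke `#ff8800` → engrave (S176, F2546). Control points (SVG): P0=(35.9996,31.7050), P1=(26.3001,44.5898), P2=(206.5947,2.1730), P3=(196.7298,19.9071); sampled at t=k/5. Machine vertices: (35.9996,76.9058) → (49.9380,74.8875) → (91.2275,80.5998) → (141.6210,88.5011) → (182.8708,93.0497) → (196.7298,88.7037). Open path.

**Shape 2** — `<circle>` circle, stroke `#ff8800` → engrave (S176, F2546). Machine vertices: (52.9446,57.4909) → (48.6028,70.8537) → (37.2357,79.1123) → (23.1853,79.1123) → (11.8182,70.8537) → (7.4764,57.4909) → (11.8182,44.1281) → (23.1853,35.8695) → (37.2357,35.8695) → (48.6028,44.1281) → (52.9446,57.4909). Closed: final G1 returns to the first vertex.

**Shape 3** — `<polygon>` regular polygon, stroke `#008000` → cut (S759, F717). Machine vertices: (118.8868,60.0572) → (103.3756,40.0007) → (78.2504,43.4055) → (68.6366,66.8670) → (84.1478,86.9235) → (109.2730,83.5187) → (118.8868,60.0572). Closed: final G1 returns to the first vertex.

**Shape 4** — `<path>` rectangle, stroke `#008000` → cut (S759, F717). Machine vertices: (5.1439,68.8480) → (52.7197,68.8480) → (52.7197,57.9731) → (5.1439,57.9731) → (5.1439,68.8480). Closed: final G1 returns to the first vertex.

G21
G90
G00 X35.9996 Y76.9058
M3 S176
G1 X49.9380 Y74.8875 F2546
G1 X91.2275 Y80.5998 F2546
G1 X141.6210 Y88.5011 F2546
G1 X182.8708 Y93.0497 F2546
G1 X196.7298 Y88.7037 F2546
G00 X52.9446 Y57.4909
M3 S176
G1 X48.6028 Y70.8537 F2546
G1 X37.2357 Y79.1123 F2546
G1 X23.1853 Y79.1123 F2546
G1 X11.8182 Y70.8537 F2546
G1 X7.4764 Y57.4909 F2546
G1 X11.8182 Y44.1281 F2546
G1 X23.1853 Y35.8695 F2546
G1 X37.2357 Y35.8695 F2546
G1 X48.6028 Y44.1281 F2546
G1 X52.9446 Y57.4909 F2546
G00 X118.8868 Y60.0572
M3 S759
G1 X103.3756 Y40.0007 F717
G1 X78.2504 Y43.4055 F717
G1 X68.6366 Y66.8670 F717
G1 X84.1478 Y86.9235 F717
G1 X109.2730 Y83.5187 F717
G1 X118.8868 Y60.0572 F717
G00 X5.1439 Y68.8480
M3 S759
G1 X52.7197 Y68.8480 F717
G1 X52.7197 Y57.9731 F717
G1 X5.1439 Y57.9731 F717
G1 X5.1439 Y68.8480 F717
M5
G00 X0.0000 Y0.0000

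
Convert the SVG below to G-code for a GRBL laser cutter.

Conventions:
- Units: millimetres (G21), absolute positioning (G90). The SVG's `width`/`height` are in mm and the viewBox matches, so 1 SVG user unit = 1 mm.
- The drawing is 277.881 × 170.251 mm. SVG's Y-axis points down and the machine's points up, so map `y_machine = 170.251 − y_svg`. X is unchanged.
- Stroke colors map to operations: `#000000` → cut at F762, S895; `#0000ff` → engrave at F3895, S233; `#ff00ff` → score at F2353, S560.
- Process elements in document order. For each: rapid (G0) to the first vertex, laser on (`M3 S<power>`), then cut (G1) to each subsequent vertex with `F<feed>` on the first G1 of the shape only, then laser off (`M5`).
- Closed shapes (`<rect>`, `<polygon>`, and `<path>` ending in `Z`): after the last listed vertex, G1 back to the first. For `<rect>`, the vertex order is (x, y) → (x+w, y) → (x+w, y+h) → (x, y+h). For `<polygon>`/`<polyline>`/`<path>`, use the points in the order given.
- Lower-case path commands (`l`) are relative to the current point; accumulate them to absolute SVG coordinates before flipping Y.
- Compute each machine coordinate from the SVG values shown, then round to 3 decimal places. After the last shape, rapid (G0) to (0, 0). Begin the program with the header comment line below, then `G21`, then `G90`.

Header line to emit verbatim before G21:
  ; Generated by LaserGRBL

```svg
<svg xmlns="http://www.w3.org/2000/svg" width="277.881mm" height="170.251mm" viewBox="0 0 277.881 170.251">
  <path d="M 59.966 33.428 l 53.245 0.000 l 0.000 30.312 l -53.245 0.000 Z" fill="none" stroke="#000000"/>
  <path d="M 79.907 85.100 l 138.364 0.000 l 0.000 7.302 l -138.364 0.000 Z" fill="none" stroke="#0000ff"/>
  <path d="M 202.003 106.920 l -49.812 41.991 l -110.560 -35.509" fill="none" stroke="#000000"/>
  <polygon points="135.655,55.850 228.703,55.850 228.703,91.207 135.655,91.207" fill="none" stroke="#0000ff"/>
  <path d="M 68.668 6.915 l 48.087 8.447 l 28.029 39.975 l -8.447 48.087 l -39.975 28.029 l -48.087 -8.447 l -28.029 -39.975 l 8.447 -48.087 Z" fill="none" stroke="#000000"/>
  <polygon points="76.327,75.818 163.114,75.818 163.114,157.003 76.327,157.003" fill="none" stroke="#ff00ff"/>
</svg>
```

viewBox `0 0 277.881 170.251` with mm width/height → 1 unit = 1 mm. Flip: y_m = 170.251 − y_svg.

**Shape 1** — `<path>` rectangle, stroke `#000000` → cut (S895, F762). Machine vertices: (59.966,136.823) → (113.211,136.823) → (113.211,106.511) → (59.966,106.511) → (59.966,136.823). Closed: final G1 returns to the first vertex.

**Shape 2** — `<path>` rectangle, stroke `#0000ff` → engrave (S233, F3895). Machine vertices: (79.907,85.151) → (218.271,85.151) → (218.271,77.849) → (79.907,77.849) → (79.907,85.151). Closed: final G1 returns to the first vertex.

**Shape 3** — `<path>` open polyline, stroke `#000000` → cut (S895, F762). Machine vertices: (202.003,63.331) → (152.191,21.340) → (41.631,56.849). Open path.

**Shape 4** — `<polygon>` rectangle, stroke `#0000ff` → engrave (S233, F3895). Machine vertices: (135.655,114.401) → (228.703,114.401) → (228.703,79.044) → (135.655,79.044) → (135.655,114.401). Closed: final G1 returns to the first vertex.

**Shape 5** — `<path>` regular polygon, stroke `#000000` → cut (S895, F762). Machine vertices: (68.668,163.336) → (116.755,154.889) → (144.784,114.914) → (136.337,66.827) → (96.362,38.798) → (48.275,47.245) → (20.246,87.220) → (28.693,135.307) → (68.668,163.336). Closed: final G1 returns to the first vertex.

**Shape 6** — `<polygon>` rectangle, stroke `#ff00ff` → score (S560, F2353). Machine vertices: (76.327,94.433) → (163.114,94.433) → (163.114,13.248) → (76.327,13.248) → (76.327,94.433). Closed: final G1 returns to the first vertex.

; Generated by LaserGRBL
G21
G90
G0 X59.966 Y136.823
M3 S895
G1 X113.211 Y136.823 F762
G1 X113.211 Y106.511
G1 X59.966 Y106.511
G1 X59.966 Y136.823
M5
G0 X79.907 Y85.151
M3 S233
G1 X218.271 Y85.151 F3895
G1 X218.271 Y77.849
G1 X79.907 Y77.849
G1 X79.907 Y85.151
M5
G0 X202.003 Y63.331
M3 S895
G1 X152.191 Y21.340 F762
G1 X41.631 Y56.849
M5
G0 X135.655 Y114.401
M3 S233
G1 X228.703 Y114.401 F3895
G1 X228.703 Y79.044
G1 X135.655 Y79.044
G1 X135.655 Y114.401
M5
G0 X68.668 Y163.336
M3 S895
G1 X116.755 Y154.889 F762
G1 X144.784 Y114.914
G1 X136.337 Y66.827
G1 X96.362 Y38.798
G1 X48.275 Y47.245
G1 X20.246 Y87.220
G1 X28.693 Y135.307
G1 X68.668 Y163.336
M5
G0 X76.327 Y94.433
M3 S560
G1 X163.114 Y94.433 F2353
G1 X163.114 Y13.248
G1 X76.327 Y13.248
G1 X76.327 Y94.433
M5
G0 X0.000 Y0.000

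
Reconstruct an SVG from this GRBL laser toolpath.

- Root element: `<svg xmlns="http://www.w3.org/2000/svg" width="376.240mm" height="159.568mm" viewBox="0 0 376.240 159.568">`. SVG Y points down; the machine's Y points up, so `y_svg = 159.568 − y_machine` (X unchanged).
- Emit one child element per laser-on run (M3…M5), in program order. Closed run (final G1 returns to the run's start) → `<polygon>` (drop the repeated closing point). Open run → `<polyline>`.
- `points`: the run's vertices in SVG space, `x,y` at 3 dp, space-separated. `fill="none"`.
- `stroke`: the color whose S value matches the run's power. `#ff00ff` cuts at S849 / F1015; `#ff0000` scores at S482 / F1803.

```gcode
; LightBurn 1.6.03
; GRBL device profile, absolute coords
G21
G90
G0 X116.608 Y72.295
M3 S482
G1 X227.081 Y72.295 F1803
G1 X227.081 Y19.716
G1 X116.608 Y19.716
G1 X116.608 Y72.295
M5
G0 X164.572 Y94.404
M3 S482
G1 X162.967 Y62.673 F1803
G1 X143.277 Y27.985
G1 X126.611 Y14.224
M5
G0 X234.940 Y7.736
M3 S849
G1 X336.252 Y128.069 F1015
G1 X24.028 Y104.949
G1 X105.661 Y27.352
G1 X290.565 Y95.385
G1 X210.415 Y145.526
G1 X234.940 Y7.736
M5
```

Each laser-on run becomes one SVG element. Flip Y back into SVG space with y_svg = 159.568 − y_machine.

Run 1: the run's S482 means `#ff0000` (score). The run returns to its start, so emit a `<polygon>` with points (Y-flipped): 116.608,87.273 227.081,87.273 227.081,139.852 116.608,139.852.

Run 2: power S482 maps to stroke `#ff0000` (score). The run is open, so emit a `<polyline>` with points (Y-flipped): 164.572,65.164 162.967,96.895 143.277,131.583 126.611,145.344.

Run 3: S849 ⇒ cut layer `#ff00ff`. The run returns to its start, so emit a `<polygon>` with points (Y-flipped): 234.940,151.832 336.252,31.499 24.028,54.619 105.661,132.216 290.565,64.183 210.415,14.042.

<svg xmlns="http://www.w3.org/2000/svg" width="376.240mm" height="159.568mm" viewBox="0 0 376.240 159.568">
  <polygon points="116.608,87.273 227.081,87.273 227.081,139.852 116.608,139.852" fill="none" stroke="#ff0000"/>
  <polyline points="164.572,65.164 162.967,96.895 143.277,131.583 126.611,145.344" fill="none" stroke="#ff0000"/>
  <polygon points="234.940,151.832 336.252,31.499 24.028,54.619 105.661,132.216 290.565,64.183 210.415,14.042" fill="none" stroke="#ff00ff"/>
</svg>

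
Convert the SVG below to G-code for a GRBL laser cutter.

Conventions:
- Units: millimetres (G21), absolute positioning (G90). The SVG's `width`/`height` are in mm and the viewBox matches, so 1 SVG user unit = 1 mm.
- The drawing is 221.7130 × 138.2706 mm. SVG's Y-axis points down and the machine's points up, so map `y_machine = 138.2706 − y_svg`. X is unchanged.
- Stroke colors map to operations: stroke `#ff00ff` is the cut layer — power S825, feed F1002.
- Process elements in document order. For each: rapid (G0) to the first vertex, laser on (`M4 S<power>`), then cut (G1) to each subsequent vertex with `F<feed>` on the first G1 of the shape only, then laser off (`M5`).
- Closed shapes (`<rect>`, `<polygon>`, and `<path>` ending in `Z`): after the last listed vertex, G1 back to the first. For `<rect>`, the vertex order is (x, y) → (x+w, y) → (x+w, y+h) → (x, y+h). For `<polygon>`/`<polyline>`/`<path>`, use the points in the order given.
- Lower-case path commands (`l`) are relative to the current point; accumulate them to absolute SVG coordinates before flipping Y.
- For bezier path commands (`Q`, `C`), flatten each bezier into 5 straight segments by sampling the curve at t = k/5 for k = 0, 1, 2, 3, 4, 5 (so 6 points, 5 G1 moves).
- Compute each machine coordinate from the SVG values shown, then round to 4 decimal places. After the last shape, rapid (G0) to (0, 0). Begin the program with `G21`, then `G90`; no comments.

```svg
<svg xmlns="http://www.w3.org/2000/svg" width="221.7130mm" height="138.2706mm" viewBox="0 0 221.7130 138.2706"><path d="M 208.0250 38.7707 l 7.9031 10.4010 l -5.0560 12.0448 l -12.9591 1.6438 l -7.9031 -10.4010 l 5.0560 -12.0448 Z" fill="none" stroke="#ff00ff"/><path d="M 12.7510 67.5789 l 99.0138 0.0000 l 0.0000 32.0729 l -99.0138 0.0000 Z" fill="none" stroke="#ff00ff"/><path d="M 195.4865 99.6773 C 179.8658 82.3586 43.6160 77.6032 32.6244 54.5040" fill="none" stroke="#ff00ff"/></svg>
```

G21
G90
G0 X208.0250 Y99.4999
M4 S825
G1 X215.9281 Y89.0989 F1002
G1 X210.8721 Y77.0541
G1 X197.9130 Y75.4103
G1 X190.0099 Y85.8113
G1 X195.0659 Y97.8561
G1 X208.0250 Y99.4999
M5
G0 X12.7510 Y70.6917
M4 S825
G1 X111.7648 Y70.6917 F1002
G1 X111.7648 Y38.6188
G1 X12.7510 Y38.6188
G1 X12.7510 Y70.6917
M5
G0 X195.4865 Y38.5933
M4 S825
G1 X173.6057 Y47.7242 F1002
G1 X134.5765 Y55.3234
G1 X90.2015 Y62.8745
G1 X52.2832 Y71.8611
G1 X32.6244 Y83.7666
M5
G0 X0.0000 Y0.0000

Since the viewBox matches the mm dimensions, user units are millimetres directly. The only transform is the Y-flip y_m = 138.2706 − y_svg.

Shape 1 is a regular polygon drawn with `<path>`. Its stroke #ff00ff means cut at S825, F1002. After flipping Y the toolpath is (208.0250,99.4999) → (215.9281,89.0989) → (210.8721,77.0541) → (197.9130,75.4103) → (190.0099,85.8113) → (195.0659,97.8561) → (208.0250,99.4999), returning to the start.

Shape 2 is a rectangle drawn with `<path>`. Its stroke #ff00ff means cut at S825, F1002. After flipping Y the toolpath is (12.7510,70.6917) → (111.7648,70.6917) → (111.7648,38.6188) → (12.7510,38.6188) → (12.7510,70.6917), returning to the start.

Shape 3 is a cubic bezier drawn with `<path>`. Its stroke #ff00ff means cut at S825, F1002. After flipping Y the toolpath is (195.4865,38.5933) → (173.6057,47.7242) → (134.5765,55.3234) → (90.2015,62.8745) → (52.2832,71.8611) → (32.6244,83.7666).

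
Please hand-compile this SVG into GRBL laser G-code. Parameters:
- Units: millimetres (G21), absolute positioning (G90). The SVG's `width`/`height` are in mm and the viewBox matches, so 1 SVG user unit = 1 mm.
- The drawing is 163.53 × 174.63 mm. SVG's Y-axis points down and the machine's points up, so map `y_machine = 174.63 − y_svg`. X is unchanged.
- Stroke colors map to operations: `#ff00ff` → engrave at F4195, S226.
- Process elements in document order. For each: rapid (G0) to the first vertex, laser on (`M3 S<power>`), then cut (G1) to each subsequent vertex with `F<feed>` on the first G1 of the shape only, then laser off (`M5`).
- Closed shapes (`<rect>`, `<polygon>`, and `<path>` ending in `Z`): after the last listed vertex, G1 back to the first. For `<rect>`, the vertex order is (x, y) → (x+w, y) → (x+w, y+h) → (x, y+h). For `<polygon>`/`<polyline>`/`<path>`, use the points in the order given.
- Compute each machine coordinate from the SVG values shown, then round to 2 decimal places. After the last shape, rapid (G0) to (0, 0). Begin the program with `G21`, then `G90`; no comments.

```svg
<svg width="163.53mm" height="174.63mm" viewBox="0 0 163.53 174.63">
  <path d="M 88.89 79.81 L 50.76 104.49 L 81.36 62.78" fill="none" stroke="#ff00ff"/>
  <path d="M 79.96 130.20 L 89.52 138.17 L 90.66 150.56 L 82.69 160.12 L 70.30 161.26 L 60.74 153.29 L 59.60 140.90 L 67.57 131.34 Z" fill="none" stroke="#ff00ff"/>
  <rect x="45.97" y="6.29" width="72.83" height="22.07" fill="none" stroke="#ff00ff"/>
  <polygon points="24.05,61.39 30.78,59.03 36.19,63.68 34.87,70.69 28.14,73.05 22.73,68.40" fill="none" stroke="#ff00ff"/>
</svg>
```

G21
G90
G0 X88.89 Y94.82
M3 S226
G1 X50.76 Y70.14 F4195
G1 X81.36 Y111.85
M5
G0 X79.96 Y44.43
M3 S226
G1 X89.52 Y36.46 F4195
G1 X90.66 Y24.07
G1 X82.69 Y14.51
G1 X70.30 Y13.37
G1 X60.74 Y21.34
G1 X59.60 Y33.73
G1 X67.57 Y43.29
G1 X79.96 Y44.43
M5
G0 X45.97 Y168.34
M3 S226
G1 X118.80 Y168.34 F4195
G1 X118.80 Y146.27
G1 X45.97 Y146.27
G1 X45.97 Y168.34
M5
G0 X24.05 Y113.24
M3 S226
G1 X30.78 Y115.60 F4195
G1 X36.19 Y110.95
G1 X34.87 Y103.94
G1 X28.14 Y101.58
G1 X22.73 Y106.23
G1 X24.05 Y113.24
M5
G0 X0.00 Y0.00

1 u = 1 mm; y_m = 174.63 − y.

[1] `<path>` open polyline, #ff00ff→engrave S226 F4195: (88.89,94.82) → (50.76,70.14) → (81.36,111.85)

[2] `<path>` regular polygon, #ff00ff→engrave S226 F4195: (79.96,44.43) → (89.52,36.46) → (90.66,24.07) → (82.69,14.51) → (70.30,13.37) → (60.74,21.34) → (59.60,33.73) → (67.57,43.29) → (79.96,44.43) (closed)

[3] `<rect>` rectangle, #ff00ff→engrave S226 F4195: (45.97,168.34) → (118.80,168.34) → (118.80,146.27) → (45.97,146.27) → (45.97,168.34) (closed)

[4] `<polygon>` regular polygon, #ff00ff→engrave S226 F4195: (24.05,113.24) → (30.78,115.60) → (36.19,110.95) → (34.87,103.94) → (28.14,101.58) → (22.73,106.23) → (24.05,113.24) (closed)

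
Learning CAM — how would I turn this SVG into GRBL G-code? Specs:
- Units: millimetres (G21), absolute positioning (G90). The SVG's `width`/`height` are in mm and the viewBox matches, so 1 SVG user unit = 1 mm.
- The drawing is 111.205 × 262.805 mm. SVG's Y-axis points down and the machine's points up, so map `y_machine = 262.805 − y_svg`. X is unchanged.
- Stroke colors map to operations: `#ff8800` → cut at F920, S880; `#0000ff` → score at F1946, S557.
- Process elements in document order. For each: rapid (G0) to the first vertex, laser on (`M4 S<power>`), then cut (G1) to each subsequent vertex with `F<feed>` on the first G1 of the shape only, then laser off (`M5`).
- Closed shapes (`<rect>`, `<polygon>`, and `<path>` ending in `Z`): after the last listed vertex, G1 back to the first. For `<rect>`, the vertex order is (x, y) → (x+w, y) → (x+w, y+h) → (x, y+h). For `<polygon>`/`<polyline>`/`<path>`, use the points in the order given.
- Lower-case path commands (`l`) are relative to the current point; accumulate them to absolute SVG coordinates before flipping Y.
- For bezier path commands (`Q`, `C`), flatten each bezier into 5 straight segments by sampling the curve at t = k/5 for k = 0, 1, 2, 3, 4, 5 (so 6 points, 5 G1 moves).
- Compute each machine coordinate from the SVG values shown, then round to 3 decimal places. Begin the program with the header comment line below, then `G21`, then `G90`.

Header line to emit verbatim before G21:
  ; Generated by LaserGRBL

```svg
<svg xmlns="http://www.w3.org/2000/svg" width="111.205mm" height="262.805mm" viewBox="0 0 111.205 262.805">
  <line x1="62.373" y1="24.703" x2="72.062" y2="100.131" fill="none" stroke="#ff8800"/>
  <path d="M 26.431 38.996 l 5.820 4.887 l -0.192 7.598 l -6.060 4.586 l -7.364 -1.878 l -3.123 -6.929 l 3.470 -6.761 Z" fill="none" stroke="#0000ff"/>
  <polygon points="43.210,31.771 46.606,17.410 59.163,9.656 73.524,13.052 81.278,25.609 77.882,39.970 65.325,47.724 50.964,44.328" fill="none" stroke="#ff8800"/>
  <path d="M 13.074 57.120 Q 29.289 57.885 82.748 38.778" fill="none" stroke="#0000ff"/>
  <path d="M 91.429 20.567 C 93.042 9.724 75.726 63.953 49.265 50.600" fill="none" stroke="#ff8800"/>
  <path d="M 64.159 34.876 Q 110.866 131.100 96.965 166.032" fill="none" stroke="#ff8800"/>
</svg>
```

Since the viewBox matches the mm dimensions, user units are millimetres directly. The only transform is the Y-flip y_m = 262.805 − y_svg.

Shape 1 is a line segment drawn with `<line>`. Its stroke #ff8800 means cut at S880, F920. After flipping Y the toolpath is (62.373,238.102) → (72.062,162.674).

Shape 2 is a regular polygon drawn with `<path>`. Its stroke #0000ff means score at S557, F1946. After flipping Y the toolpath is (26.431,223.809) → (32.251,218.922) → (32.059,211.324) → (25.999,206.738) → (18.635,208.616) → (15.512,215.545) → (18.982,222.306) → (26.431,223.809), returning to the start.

Shape 3 is a regular polygon drawn with `<polygon>`. Its stroke #ff8800 means cut at S880, F920. After flipping Y the toolpath is (43.210,231.034) → (46.606,245.395) → (59.163,253.149) → (73.524,249.753) → (81.278,237.196) → (77.882,222.835) → (65.325,215.081) → (50.964,218.477) → (43.210,231.034), returning to the start.

Shape 4 is a quadratic bezier drawn with `<path>`. Its stroke #0000ff means score at S557, F1946. After flipping Y the toolpath is (13.074,205.685) → (21.050,206.174) → (32.005,208.253) → (45.940,211.921) → (62.854,217.179) → (82.748,224.027).

Shape 5 is a cubic bezier drawn with `<path>`. Its stroke #ff8800 means cut at S880, F920. After flipping Y the toolpath is (91.429,242.238) → (90.204,241.996) → (84.905,232.505) → (76.002,220.131) → (63.966,211.242) → (49.265,212.205).

Shape 6 is a quadratic bezier drawn with `<path>`. Its stroke #ff8800 means cut at S880, F920. After flipping Y the toolpath is (64.159,227.929) → (80.417,191.891) → (91.827,160.757) → (98.389,134.525) → (100.101,113.197) → (96.965,96.773).

; Generated by LaserGRBL
G21
G90
G0 X62.373 Y238.102
M4 S880
G1 X72.062 Y162.674 F920
M5
G0 X26.431 Y223.809
M4 S557
G1 X32.251 Y218.922 F1946
G1 X32.059 Y211.324
G1 X25.999 Y206.738
G1 X18.635 Y208.616
G1 X15.512 Y215.545
G1 X18.982 Y222.306
G1 X26.431 Y223.809
M5
G0 X43.210 Y231.034
M4 S880
G1 X46.606 Y245.395 F920
G1 X59.163 Y253.149
G1 X73.524 Y249.753
G1 X81.278 Y237.196
G1 X77.882 Y222.835
G1 X65.325 Y215.081
G1 X50.964 Y218.477
G1 X43.210 Y231.034
M5
G0 X13.074 Y205.685
M4 S557
G1 X21.050 Y206.174 F1946
G1 X32.005 Y208.253
G1 X45.940 Y211.921
G1 X62.854 Y217.179
G1 X82.748 Y224.027
M5
G0 X91.429 Y242.238
M4 S880
G1 X90.204 Y241.996 F920
G1 X84.905 Y232.505
G1 X76.002 Y220.131
G1 X63.966 Y211.242
G1 X49.265 Y212.205
M5
G0 X64.159 Y227.929
M4 S880
G1 X80.417 Y191.891 F920
G1 X91.827 Y160.757
G1 X98.389 Y134.525
G1 X100.101 Y113.197
G1 X96.965 Y96.773
M5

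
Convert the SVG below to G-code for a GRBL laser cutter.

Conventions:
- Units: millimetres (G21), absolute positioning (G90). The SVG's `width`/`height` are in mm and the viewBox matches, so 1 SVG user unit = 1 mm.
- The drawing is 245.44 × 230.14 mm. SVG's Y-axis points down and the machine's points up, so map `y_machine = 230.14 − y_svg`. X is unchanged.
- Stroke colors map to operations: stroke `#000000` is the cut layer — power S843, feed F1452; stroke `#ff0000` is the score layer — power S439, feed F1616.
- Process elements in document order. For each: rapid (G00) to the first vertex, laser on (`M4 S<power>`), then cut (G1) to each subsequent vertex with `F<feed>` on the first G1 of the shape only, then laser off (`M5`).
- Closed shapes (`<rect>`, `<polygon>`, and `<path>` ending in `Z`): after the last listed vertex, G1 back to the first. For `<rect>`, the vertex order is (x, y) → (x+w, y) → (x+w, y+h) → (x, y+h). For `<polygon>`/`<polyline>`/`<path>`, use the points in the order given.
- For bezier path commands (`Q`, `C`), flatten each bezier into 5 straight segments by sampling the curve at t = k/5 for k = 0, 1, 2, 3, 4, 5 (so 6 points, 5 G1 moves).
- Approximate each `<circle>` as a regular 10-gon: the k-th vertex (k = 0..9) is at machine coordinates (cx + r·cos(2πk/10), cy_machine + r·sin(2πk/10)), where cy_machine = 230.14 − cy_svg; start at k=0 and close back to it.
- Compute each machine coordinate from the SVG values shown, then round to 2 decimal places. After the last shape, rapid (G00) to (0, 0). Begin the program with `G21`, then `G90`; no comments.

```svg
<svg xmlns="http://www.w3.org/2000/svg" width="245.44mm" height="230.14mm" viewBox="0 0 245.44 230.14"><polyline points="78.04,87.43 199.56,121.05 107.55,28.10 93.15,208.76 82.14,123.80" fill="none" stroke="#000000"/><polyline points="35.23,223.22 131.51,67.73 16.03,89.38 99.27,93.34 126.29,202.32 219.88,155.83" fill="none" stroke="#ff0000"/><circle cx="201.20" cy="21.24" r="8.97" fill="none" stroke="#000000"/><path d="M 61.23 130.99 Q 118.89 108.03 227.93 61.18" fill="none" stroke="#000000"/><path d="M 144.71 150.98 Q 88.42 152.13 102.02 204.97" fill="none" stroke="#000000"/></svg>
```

G21
G90
G00 X78.04 Y142.71
M4 S843
G1 X199.56 Y109.09 F1452
G1 X107.55 Y202.04
G1 X93.15 Y21.38
G1 X82.14 Y106.34
M5
G00 X35.23 Y6.92
M4 S439
G1 X131.51 Y162.41 F1616
G1 X16.03 Y140.76
G1 X99.27 Y136.80
G1 X126.29 Y27.82
G1 X219.88 Y74.31
M5
G00 X210.17 Y208.90
M4 S843
G1 X208.46 Y214.17 F1452
G1 X203.97 Y217.43
G1 X198.43 Y217.43
G1 X193.94 Y214.17
G1 X192.23 Y208.90
G1 X193.94 Y203.63
G1 X198.43 Y200.37
G1 X203.97 Y200.37
G1 X208.46 Y203.63
G1 X210.17 Y208.90
M5
G00 X61.23 Y99.15
M4 S843
G1 X86.35 Y109.29 F1452
G1 X115.58 Y121.34
G1 X148.92 Y135.30
G1 X186.37 Y151.18
G1 X227.93 Y168.96
M5
G00 X144.71 Y79.16
M4 S843
G1 X124.99 Y76.63 F1452
G1 X110.86 Y69.97
G1 X102.32 Y59.17
G1 X99.38 Y44.24
G1 X102.02 Y25.17
M5
G00 X0.00 Y0.00

1 u = 1 mm; y_m = 230.14 − y.

[1] `<polyline>` open polyline, #000000→cut S843 F1452: (78.04,142.71) → (199.56,109.09) → (107.55,202.04) → (93.15,21.38) → (82.14,106.34)

[2] `<polyline>` open polyline, #ff0000→score S439 F1616: (35.23,6.92) → (131.51,162.41) → (16.03,140.76) → (99.27,136.80) → (126.29,27.82) → (219.88,74.31)

[3] `<circle>` circle, #000000→cut S843 F1452: (210.17,208.90) → (208.46,214.17) → (203.97,217.43) → (198.43,217.43) → (193.94,214.17) → (192.23,208.90) → (193.94,203.63) → (198.43,200.37) → (203.97,200.37) → (208.46,203.63) → (210.17,208.90) (closed)

[4] `<path>` quadratic bezier, #000000→cut S843 F1452: (61.23,99.15) → (86.35,109.29) → (115.58,121.34) → (148.92,135.30) → (186.37,151.18) → (227.93,168.96)

[5] `<path>` quadratic bezier, #000000→cut S843 F1452: (144.71,79.16) → (124.99,76.63) → (110.86,69.97) → (102.32,59.17) → (99.38,44.24) → (102.02,25.17)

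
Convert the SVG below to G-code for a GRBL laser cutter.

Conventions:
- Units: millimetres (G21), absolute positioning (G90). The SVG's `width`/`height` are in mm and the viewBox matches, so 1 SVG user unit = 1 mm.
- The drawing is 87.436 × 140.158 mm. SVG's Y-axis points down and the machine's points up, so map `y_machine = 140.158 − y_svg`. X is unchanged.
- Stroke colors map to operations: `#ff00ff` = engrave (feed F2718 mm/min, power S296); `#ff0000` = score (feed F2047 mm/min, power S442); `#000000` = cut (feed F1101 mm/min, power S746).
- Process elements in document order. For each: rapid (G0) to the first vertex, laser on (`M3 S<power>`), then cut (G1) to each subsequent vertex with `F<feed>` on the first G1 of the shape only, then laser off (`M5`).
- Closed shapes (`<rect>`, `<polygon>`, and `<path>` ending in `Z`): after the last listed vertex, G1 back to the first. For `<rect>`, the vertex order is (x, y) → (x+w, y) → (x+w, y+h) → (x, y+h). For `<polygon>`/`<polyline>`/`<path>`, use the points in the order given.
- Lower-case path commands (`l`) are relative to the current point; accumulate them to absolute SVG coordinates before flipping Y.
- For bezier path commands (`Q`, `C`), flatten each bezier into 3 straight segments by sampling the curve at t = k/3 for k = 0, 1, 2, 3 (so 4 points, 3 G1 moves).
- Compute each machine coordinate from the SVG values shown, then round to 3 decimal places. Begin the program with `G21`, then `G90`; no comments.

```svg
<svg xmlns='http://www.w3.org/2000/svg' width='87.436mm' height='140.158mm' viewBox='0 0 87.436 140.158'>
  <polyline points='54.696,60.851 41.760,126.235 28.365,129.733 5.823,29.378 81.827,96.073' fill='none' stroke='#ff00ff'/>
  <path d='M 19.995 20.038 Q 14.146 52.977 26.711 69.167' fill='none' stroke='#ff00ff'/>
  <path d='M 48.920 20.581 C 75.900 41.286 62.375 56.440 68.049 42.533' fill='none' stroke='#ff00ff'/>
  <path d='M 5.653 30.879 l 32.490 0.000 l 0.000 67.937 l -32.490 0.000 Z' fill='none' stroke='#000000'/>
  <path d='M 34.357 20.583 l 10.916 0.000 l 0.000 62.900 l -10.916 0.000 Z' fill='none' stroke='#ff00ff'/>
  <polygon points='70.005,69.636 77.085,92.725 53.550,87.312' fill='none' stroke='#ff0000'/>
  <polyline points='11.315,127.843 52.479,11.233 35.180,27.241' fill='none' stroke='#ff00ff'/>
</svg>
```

Since the viewBox matches the mm dimensions, user units are millimetres directly. The only transform is the Y-flip y_m = 140.158 − y_svg.

Shape 1 is a open polyline drawn with `<polyline>`. Its stroke #ff00ff means engrave at S296, F2718. After flipping Y the toolpath is (54.696,79.307) → (41.760,13.923) → (28.365,10.425) → (5.823,110.780) → (81.827,44.085).

Shape 2 is a quadratic bezier drawn with `<path>`. Its stroke #ff00ff means engrave at S296, F2718. After flipping Y the toolpath is (19.995,120.120) → (18.142,100.022) → (20.380,83.645) → (26.711,70.991).

Shape 3 is a cubic bezier drawn with `<path>`. Its stroke #ff00ff means engrave at S296, F2718. After flipping Y the toolpath is (48.920,119.577) → (64.610,101.593) → (66.563,92.534) → (68.049,97.625).

Shape 4 is a rectangle drawn with `<path>`. Its stroke #000000 means cut at S746, F1101. After flipping Y the toolpath is (5.653,109.279) → (38.143,109.279) → (38.143,41.342) → (5.653,41.342) → (5.653,109.279), returning to the start.

Shape 5 is a rectangle drawn with `<path>`. Its stroke #ff00ff means engrave at S296, F2718. After flipping Y the toolpath is (34.357,119.575) → (45.273,119.575) → (45.273,56.675) → (34.357,56.675) → (34.357,119.575), returning to the start.

Shape 6 is a regular polygon drawn with `<polygon>`. Its stroke #ff0000 means score at S442, F2047. After flipping Y the toolpath is (70.005,70.522) → (77.085,47.433) → (53.550,52.846) → (70.005,70.522), returning to the start.

Shape 7 is a open polyline drawn with `<polyline>`. Its stroke #ff00ff means engrave at S296, F2718. After flipping Y the toolpath is (11.315,12.315) → (52.479,128.925) → (35.180,112.917).

G21
G90
G0 X54.696 Y79.307
M3 S296
G1 X41.760 Y13.923 F2718
G1 X28.365 Y10.425
G1 X5.823 Y110.780
G1 X81.827 Y44.085
M5
G0 X19.995 Y120.120
M3 S296
G1 X18.142 Y100.022 F2718
G1 X20.380 Y83.645
G1 X26.711 Y70.991
M5
G0 X48.920 Y119.577
M3 S296
G1 X64.610 Y101.593 F2718
G1 X66.563 Y92.534
G1 X68.049 Y97.625
M5
G0 X5.653 Y109.279
M3 S746
G1 X38.143 Y109.279 F1101
G1 X38.143 Y41.342
G1 X5.653 Y41.342
G1 X5.653 Y109.279
M5
G0 X34.357 Y119.575
M3 S296
G1 X45.273 Y119.575 F2718
G1 X45.273 Y56.675
G1 X34.357 Y56.675
G1 X34.357 Y119.575
M5
G0 X70.005 Y70.522
M3 S442
G1 X77.085 Y47.433 F2047
G1 X53.550 Y52.846
G1 X70.005 Y70.522
M5
G0 X11.315 Y12.315
M3 S296
G1 X52.479 Y128.925 F2718
G1 X35.180 Y112.917
M5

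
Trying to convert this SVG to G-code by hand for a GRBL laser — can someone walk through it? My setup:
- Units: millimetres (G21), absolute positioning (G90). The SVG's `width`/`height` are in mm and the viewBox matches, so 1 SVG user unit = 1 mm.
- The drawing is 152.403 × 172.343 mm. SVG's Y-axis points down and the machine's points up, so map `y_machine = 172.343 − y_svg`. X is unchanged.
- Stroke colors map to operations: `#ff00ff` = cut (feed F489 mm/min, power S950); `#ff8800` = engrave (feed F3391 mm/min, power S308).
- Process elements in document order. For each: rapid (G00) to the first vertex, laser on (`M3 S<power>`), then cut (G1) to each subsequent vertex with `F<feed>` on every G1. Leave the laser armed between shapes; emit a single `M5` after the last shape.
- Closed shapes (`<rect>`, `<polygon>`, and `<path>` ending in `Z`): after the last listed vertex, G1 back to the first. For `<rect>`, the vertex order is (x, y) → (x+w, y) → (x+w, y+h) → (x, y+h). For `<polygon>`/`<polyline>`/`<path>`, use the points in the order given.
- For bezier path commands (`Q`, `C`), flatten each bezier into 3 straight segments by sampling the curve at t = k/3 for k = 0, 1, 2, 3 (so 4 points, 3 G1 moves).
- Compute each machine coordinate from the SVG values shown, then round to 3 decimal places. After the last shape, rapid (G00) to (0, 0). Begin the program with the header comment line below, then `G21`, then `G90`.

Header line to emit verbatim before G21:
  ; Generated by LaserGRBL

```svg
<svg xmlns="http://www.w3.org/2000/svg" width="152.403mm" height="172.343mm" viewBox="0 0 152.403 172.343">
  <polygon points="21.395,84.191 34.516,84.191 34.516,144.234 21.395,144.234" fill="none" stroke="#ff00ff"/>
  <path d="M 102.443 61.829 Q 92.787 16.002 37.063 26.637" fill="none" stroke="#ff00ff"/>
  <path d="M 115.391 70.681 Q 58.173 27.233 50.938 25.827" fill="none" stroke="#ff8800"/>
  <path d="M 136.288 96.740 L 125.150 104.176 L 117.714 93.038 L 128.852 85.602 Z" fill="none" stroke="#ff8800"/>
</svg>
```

1 u = 1 mm; y_m = 172.343 − y.

[1] `<polygon>` rectangle, #ff00ff→cut S950 F489: (21.395,88.152) → (34.516,88.152) → (34.516,28.109) → (21.395,28.109) → (21.395,88.152) (closed)

[2] `<path>` quadratic bezier, #ff00ff→cut S950 F489: (102.443,110.514) → (90.887,134.792) → (69.094,146.522) → (37.063,145.706)

[3] `<path>` quadratic bezier, #ff8800→engrave S308 F3391: (115.391,101.662) → (82.799,125.956) → (61.315,140.907) → (50.938,146.516)

[4] `<path>` regular polygon, #ff8800→engrave S308 F3391: (136.288,75.603) → (125.150,68.167) → (117.714,79.305) → (128.852,86.741) → (136.288,75.603) (closed)

; Generated by LaserGRBL
G21
G90
G00 X21.395 Y88.152
M3 S950
G1 X34.516 Y88.152 F489
G1 X34.516 Y28.109 F489
G1 X21.395 Y28.109 F489
G1 X21.395 Y88.152 F489
G00 X102.443 Y110.514
M3 S950
G1 X90.887 Y134.792 F489
G1 X69.094 Y146.522 F489
G1 X37.063 Y145.706 F489
G00 X115.391 Y101.662
M3 S308
G1 X82.799 Y125.956 F3391
G1 X61.315 Y140.907 F3391
G1 X50.938 Y146.516 F3391
G00 X136.288 Y75.603
M3 S308
G1 X125.150 Y68.167 F3391
G1 X117.714 Y79.305 F3391
G1 X128.852 Y86.741 F3391
G1 X136.288 Y75.603 F3391
M5
G00 X0.000 Y0.000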